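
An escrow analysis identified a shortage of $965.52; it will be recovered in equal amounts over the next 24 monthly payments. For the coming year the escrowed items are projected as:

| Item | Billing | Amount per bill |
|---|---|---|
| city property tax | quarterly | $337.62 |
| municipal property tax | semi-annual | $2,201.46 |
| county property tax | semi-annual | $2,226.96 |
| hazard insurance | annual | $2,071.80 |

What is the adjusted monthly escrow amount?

City property tax = $337.62 × 4 = $1,350.48 per year
Municipal property tax = $2,201.46 × 2 = $4,402.92 per year
County property tax = $2,226.96 × 2 = $4,453.92 per year
Hazard insurance = $2,071.80 per year
Yearly total = $1,350.48 + $4,402.92 + $4,453.92 + $2,071.80 = $12,279.12
Base monthly escrow = $12,279.12 / 12 = $1,023.26
Monthly shortage recovery: $965.52 ÷ 24 = $40.23
Adjusted monthly = $1,023.26 + $40.23 = $1,063.49

$1,063.49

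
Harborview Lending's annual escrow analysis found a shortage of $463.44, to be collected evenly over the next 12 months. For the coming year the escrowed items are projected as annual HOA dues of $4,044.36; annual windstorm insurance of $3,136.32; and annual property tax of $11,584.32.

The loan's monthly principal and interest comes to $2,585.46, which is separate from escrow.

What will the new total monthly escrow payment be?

HOA dues — $4,044.36 annually
Windstorm insurance — $3,136.32 annually
Property tax — $11,584.32 annually
Annual escrow total = $4,044.36 + $3,136.32 + $11,584.32 = $18,765.00
Monthly = $18,765.00 ÷ 12 = $1,563.75
Shortage spread = $463.44 ÷ 12 = $38.62/mo
New monthly escrow = $1,563.75 + $38.62 = $1,602.37

$1,602.37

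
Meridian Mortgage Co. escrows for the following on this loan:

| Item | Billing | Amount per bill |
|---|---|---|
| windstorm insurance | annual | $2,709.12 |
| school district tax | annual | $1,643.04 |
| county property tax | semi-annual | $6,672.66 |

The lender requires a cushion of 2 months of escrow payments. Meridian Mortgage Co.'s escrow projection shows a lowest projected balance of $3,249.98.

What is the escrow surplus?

Windstorm insurance = $2,709.12 per year
School district tax = $1,643.04 per year
County property tax = $6,672.66 × 2 = $13,345.32 per year
Total annual escrow = $17,697.48
Monthly escrow = $17,697.48 ÷ 12 = $1,474.79
Cushion = 2 × $1,474.79 = $2,949.58
Surplus = $3,249.98 − $2,949.58 = $300.40

$300.40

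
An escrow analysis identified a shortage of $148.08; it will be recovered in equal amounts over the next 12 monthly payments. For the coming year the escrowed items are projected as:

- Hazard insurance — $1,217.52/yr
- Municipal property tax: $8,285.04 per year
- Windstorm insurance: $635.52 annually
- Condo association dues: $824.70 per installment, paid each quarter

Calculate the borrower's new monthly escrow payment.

$1,132.08

Hazard insurance: $1,217.52
Municipal property tax: $8,285.04
Windstorm insurance: $635.52
Condo association dues: $824.70 × 4 = $3,298.80
Total annual escrow = $1,217.52 + $8,285.04 + $635.52 + $3,298.80 = $13,436.88
Per month = $13,436.88 / 12 = $1,119.74
Monthly shortage recovery: $148.08 ÷ 12 = $12.34
Adjusted monthly = $1,119.74 + $12.34 = $1,132.08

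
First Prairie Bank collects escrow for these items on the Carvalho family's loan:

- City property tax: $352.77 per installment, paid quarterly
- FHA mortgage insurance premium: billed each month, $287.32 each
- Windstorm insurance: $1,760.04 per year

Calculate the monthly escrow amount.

City property tax = $352.77 × 4 = $1,411.08
FHA mortgage insurance premium = $287.32 × 12 = $3,447.84
Windstorm insurance = $1,760.04
Combined annual = $1,411.08 + $3,447.84 + $1,760.04 = $6,618.96
Monthly = $6,618.96 ÷ 12 = $551.58

$551.58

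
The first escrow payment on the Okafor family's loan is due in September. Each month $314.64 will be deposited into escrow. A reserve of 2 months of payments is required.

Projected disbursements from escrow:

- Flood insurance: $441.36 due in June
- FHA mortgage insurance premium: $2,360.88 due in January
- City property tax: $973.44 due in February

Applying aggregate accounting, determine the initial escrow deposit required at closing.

$2,075.76

Cushion = 2 × $314.64 = $629.28
Trial balance (start $0, +$314.64 each month, − disbursements):
  Sep: +$314.64 → $314.64
  Oct: +$314.64 → $629.28
  Nov: +$314.64 → $943.92
  Dec: +$314.64 → $1,258.56
  Jan: +$314.64 − $2,360.88 → -$787.68
  Feb: +$314.64 − $973.44 → -$1,446.48
  Mar: +$314.64 → -$1,131.84
  Apr: +$314.64 → -$817.20
  May: +$314.64 → -$502.56
  Jun: +$314.64 − $441.36 → -$629.28
  Jul: +$314.64 → -$314.64
  Aug: +$314.64 → $0.00
Lowest trial balance = -$1,446.48 (Feb)
Initial deposit = cushion − low point = $629.28 − (-$1,446.48) = $2,075.76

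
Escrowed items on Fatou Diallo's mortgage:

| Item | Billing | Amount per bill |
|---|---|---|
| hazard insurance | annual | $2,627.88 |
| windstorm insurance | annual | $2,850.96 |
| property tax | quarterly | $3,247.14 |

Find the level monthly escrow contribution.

$1,538.95

Hazard insurance = $2,627.88/yr
Windstorm insurance = $2,850.96/yr
Property tax = $3,247.14 × 4 = $12,988.56/yr
Combined annual = $18,467.40
Monthly escrow = $18,467.40 ÷ 12 = $1,538.95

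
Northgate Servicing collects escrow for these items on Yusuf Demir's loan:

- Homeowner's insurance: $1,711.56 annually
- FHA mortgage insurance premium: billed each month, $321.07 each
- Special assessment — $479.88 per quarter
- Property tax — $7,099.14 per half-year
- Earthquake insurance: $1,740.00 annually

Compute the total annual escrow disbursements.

$23,422.20

Homeowner's insurance — $1,711.56
FHA mortgage insurance premium — $321.07 × 12 = $3,852.84
Special assessment — $479.88 × 4 = $1,919.52
Property tax — $7,099.14 × 2 = $14,198.28
Earthquake insurance — $1,740.00
Yearly total = $1,711.56 + $3,852.84 + $1,919.52 + $14,198.28 + $1,740.00 = $23,422.20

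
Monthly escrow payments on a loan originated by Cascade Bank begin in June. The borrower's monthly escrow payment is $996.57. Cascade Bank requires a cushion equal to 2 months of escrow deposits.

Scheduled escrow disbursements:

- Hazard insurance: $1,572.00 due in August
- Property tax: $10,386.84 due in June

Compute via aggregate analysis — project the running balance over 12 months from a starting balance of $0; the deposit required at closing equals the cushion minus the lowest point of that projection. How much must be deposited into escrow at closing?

$11,383.41

Cushion = 2 × $996.57 = $1,993.14
Trial balance (start $0, +$996.57 each month, − disbursements):
  Jun: +$996.57 − $10,386.84 → -$9,390.27
  Jul: +$996.57 → -$8,393.70
  Aug: +$996.57 − $1,572.00 → -$8,969.13
  Sep: +$996.57 → -$7,972.56
  Oct: +$996.57 → -$6,975.99
  Nov: +$996.57 → -$5,979.42
  Dec: +$996.57 → -$4,982.85
  Jan: +$996.57 → -$3,986.28
  Feb: +$996.57 → -$2,989.71
  Mar: +$996.57 → -$1,993.14
  Apr: +$996.57 → -$996.57
  May: +$996.57 → $0.00
Lowest trial balance = -$9,390.27 (Jun)
Initial deposit = cushion − low point = $1,993.14 − (-$9,390.27) = $11,383.41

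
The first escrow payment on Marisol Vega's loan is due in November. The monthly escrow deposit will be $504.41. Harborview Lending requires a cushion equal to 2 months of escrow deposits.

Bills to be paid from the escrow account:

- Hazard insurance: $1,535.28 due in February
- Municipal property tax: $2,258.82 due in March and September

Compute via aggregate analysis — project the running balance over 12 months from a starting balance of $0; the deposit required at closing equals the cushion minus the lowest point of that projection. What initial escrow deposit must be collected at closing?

Cushion = 2 × $504.41 = $1,008.82
Trial balance (start $0, +$504.41 each month, − disbursements):
  Nov: +$504.41 → $504.41
  Dec: +$504.41 → $1,008.82
  Jan: +$504.41 → $1,513.23
  Feb: +$504.41 − $1,535.28 → $482.36
  Mar: +$504.41 − $2,258.82 → -$1,272.05
  Apr: +$504.41 → -$767.64
  May: +$504.41 → -$263.23
  Jun: +$504.41 → $241.18
  Jul: +$504.41 → $745.59
  Aug: +$504.41 → $1,250.00
  Sep: +$504.41 − $2,258.82 → -$504.41
  Oct: +$504.41 → $0.00
Lowest trial balance = -$1,272.05 (Mar)
Initial deposit = cushion − low point = $1,008.82 − (-$1,272.05) = $2,280.87

$2,280.87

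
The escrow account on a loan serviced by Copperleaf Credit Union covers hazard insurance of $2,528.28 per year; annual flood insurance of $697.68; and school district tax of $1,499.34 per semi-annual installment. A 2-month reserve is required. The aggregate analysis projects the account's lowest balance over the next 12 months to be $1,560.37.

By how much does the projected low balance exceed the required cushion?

Hazard insurance = $2,528.28 annually
Flood insurance = $697.68 annually
School district tax = $1,499.34 × 2 = $2,998.68 annually
Yearly total = $2,528.28 + $697.68 + $2,998.68 = $6,224.64
Monthly escrow = $6,224.64 ÷ 12 = $518.72
Required cushion = 2 × $518.72 = $1,037.44
Excess over cushion: $1,560.37 − $1,037.44 = $522.93

$522.93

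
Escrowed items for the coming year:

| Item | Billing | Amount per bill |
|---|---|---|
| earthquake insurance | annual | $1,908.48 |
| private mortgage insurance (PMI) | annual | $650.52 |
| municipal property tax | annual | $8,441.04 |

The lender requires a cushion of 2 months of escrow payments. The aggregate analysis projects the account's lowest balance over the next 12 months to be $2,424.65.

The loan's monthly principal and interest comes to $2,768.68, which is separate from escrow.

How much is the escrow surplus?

$591.31

Earthquake insurance = $1,908.48/yr
Private mortgage insurance (PMI) = $650.52/yr
Municipal property tax = $8,441.04/yr
Yearly total = $11,000.04
Monthly = $11,000.04 / 12 = $916.67
Required reserve = 2 × $916.67 = $1,833.34
Excess over cushion: $2,424.65 − $1,833.34 = $591.31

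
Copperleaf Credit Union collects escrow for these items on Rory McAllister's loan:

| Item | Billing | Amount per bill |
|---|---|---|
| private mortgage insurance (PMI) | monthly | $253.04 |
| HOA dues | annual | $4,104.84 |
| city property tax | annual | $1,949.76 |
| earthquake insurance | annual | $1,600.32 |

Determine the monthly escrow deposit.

Private mortgage insurance (PMI): $253.04 × 12 = $3,036.48/yr
HOA dues: $4,104.84/yr
City property tax: $1,949.76/yr
Earthquake insurance: $1,600.32/yr
Total annual escrow = $3,036.48 + $4,104.84 + $1,949.76 + $1,600.32 = $10,691.40
Monthly = $10,691.40 ÷ 12 = $890.95

$890.95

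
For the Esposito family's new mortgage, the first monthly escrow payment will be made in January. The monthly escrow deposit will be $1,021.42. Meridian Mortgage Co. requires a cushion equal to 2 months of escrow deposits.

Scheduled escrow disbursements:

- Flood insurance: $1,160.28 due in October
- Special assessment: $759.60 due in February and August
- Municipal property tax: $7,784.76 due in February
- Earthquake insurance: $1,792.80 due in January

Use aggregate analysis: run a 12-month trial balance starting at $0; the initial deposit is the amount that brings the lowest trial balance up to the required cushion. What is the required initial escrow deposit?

Cushion = 2 × $1,021.42 = $2,042.84
Trial balance (start $0, +$1,021.42 each month, − disbursements):
  Jan: +$1,021.42 − $1,792.80 → -$771.38
  Feb: +$1,021.42 − $8,544.36 → -$8,294.32
  Mar: +$1,021.42 → -$7,272.90
  Apr: +$1,021.42 → -$6,251.48
  May: +$1,021.42 → -$5,230.06
  Jun: +$1,021.42 → -$4,208.64
  Jul: +$1,021.42 → -$3,187.22
  Aug: +$1,021.42 − $759.60 → -$2,925.40
  Sep: +$1,021.42 → -$1,903.98
  Oct: +$1,021.42 − $1,160.28 → -$2,042.84
  Nov: +$1,021.42 → -$1,021.42
  Dec: +$1,021.42 → $0.00
Lowest trial balance = -$8,294.32 (Feb)
Initial deposit = cushion − low point = $2,042.84 − (-$8,294.32) = $10,337.16

$10,337.16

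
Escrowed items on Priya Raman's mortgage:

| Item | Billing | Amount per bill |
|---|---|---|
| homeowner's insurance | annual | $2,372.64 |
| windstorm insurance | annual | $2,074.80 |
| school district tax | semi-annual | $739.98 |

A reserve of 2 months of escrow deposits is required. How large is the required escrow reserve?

Homeowner's insurance = $2,372.64/yr
Windstorm insurance = $2,074.80/yr
School district tax = $739.98 × 2 = $1,479.96/yr
Total annual escrow = $2,372.64 + $2,074.80 + $1,479.96 = $5,927.40
Monthly = $5,927.40 / 12 = $493.95
Required cushion = 2 × $493.95 = $987.90

$987.90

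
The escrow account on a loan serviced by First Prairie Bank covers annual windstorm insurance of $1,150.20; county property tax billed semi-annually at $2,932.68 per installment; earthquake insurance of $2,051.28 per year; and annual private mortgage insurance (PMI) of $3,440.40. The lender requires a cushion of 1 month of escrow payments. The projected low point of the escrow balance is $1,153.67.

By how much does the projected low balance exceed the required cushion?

Windstorm insurance = $1,150.20 per year
County property tax = $2,932.68 × 2 = $5,865.36 per year
Earthquake insurance = $2,051.28 per year
Private mortgage insurance (PMI) = $3,440.40 per year
Total per year = $12,507.24
Monthly = $12,507.24 / 12 = $1,042.27
Cushion = 1 × $1,042.27 = $1,042.27
Surplus = $1,153.67 − $1,042.27 = $111.40

$111.40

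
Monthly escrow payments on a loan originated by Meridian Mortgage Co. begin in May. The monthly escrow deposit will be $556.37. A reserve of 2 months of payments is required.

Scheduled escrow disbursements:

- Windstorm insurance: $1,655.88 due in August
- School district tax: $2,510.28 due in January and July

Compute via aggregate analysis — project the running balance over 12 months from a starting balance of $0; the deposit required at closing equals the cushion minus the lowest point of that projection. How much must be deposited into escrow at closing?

Cushion = 2 × $556.37 = $1,112.74
Trial balance (start $0, +$556.37 each month, − disbursements):
  May: +$556.37 → $556.37
  Jun: +$556.37 → $1,112.74
  Jul: +$556.37 − $2,510.28 → -$841.17
  Aug: +$556.37 − $1,655.88 → -$1,940.68
  Sep: +$556.37 → -$1,384.31
  Oct: +$556.37 → -$827.94
  Nov: +$556.37 → -$271.57
  Dec: +$556.37 → $284.80
  Jan: +$556.37 − $2,510.28 → -$1,669.11
  Feb: +$556.37 → -$1,112.74
  Mar: +$556.37 → -$556.37
  Apr: +$556.37 → $0.00
Lowest trial balance = -$1,940.68 (Aug)
Initial deposit = cushion − low point = $1,112.74 − (-$1,940.68) = $3,053.42

$3,053.42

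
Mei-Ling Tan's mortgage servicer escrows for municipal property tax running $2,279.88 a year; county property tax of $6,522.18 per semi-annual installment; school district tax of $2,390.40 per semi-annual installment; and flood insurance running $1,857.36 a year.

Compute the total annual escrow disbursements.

Municipal property tax: $2,279.88 per year
County property tax: $6,522.18 × 2 = $13,044.36 per year
School district tax: $2,390.40 × 2 = $4,780.80 per year
Flood insurance: $1,857.36 per year
Total annual escrow = $21,962.40

$21,962.40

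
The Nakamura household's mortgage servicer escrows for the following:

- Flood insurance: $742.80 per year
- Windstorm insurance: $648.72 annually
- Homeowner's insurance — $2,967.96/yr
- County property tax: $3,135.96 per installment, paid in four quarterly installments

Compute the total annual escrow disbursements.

Flood insurance = $742.80
Windstorm insurance = $648.72
Homeowner's insurance = $2,967.96
County property tax = $3,135.96 × 4 = $12,543.84
Yearly total = $742.80 + $648.72 + $2,967.96 + $12,543.84 = $16,903.32

$16,903.32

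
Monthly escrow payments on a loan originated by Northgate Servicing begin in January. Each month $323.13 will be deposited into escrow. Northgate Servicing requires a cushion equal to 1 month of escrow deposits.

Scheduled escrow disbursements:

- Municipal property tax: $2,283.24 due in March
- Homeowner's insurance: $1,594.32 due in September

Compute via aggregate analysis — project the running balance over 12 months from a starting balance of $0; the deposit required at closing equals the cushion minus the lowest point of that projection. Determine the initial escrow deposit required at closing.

$1,636.98

Cushion = 1 × $323.13 = $323.13
Trial balance (start $0, +$323.13 each month, − disbursements):
  Jan: +$323.13 → $323.13
  Feb: +$323.13 → $646.26
  Mar: +$323.13 − $2,283.24 → -$1,313.85
  Apr: +$323.13 → -$990.72
  May: +$323.13 → -$667.59
  Jun: +$323.13 → -$344.46
  Jul: +$323.13 → -$21.33
  Aug: +$323.13 → $301.80
  Sep: +$323.13 − $1,594.32 → -$969.39
  Oct: +$323.13 → -$646.26
  Nov: +$323.13 → -$323.13
  Dec: +$323.13 → $0.00
Lowest trial balance = -$1,313.85 (Mar)
Initial deposit = cushion − low point = $323.13 − (-$1,313.85) = $1,636.98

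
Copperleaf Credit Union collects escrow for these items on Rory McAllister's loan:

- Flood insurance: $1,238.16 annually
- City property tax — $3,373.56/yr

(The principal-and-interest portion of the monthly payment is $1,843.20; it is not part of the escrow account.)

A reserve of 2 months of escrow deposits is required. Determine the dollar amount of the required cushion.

Flood insurance = $1,238.16 per year
City property tax = $3,373.56 per year
Yearly total = $1,238.16 + $3,373.56 = $4,611.72
Monthly = $4,611.72 ÷ 12 = $384.31
Cushion = 2 × $384.31 = $768.62

$768.62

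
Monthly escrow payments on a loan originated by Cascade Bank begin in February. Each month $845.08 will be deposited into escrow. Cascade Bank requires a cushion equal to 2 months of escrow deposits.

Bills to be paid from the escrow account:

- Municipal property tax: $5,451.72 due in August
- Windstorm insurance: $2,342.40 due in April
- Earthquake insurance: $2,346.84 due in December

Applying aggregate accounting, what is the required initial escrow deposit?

$3,568.72

Cushion = 2 × $845.08 = $1,690.16
Trial balance (start $0, +$845.08 each month, − disbursements):
  Feb: +$845.08 → $845.08
  Mar: +$845.08 → $1,690.16
  Apr: +$845.08 − $2,342.40 → $192.84
  May: +$845.08 → $1,037.92
  Jun: +$845.08 → $1,883.00
  Jul: +$845.08 → $2,728.08
  Aug: +$845.08 − $5,451.72 → -$1,878.56
  Sep: +$845.08 → -$1,033.48
  Oct: +$845.08 → -$188.40
  Nov: +$845.08 → $656.68
  Dec: +$845.08 − $2,346.84 → -$845.08
  Jan: +$845.08 → $0.00
Lowest trial balance = -$1,878.56 (Aug)
Initial deposit = cushion − low point = $1,690.16 − (-$1,878.56) = $3,568.72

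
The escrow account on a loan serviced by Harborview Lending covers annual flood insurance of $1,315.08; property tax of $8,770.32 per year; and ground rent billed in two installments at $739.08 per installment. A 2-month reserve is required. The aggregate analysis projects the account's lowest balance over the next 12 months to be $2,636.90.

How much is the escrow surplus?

$709.64

Flood insurance = $1,315.08
Property tax = $8,770.32
Ground rent = $739.08 × 2 = $1,478.16
Yearly total = $1,315.08 + $8,770.32 + $1,478.16 = $11,563.56
Monthly escrow = $11,563.56 ÷ 12 = $963.63
Cushion = 2 × $963.63 = $1,927.26
Surplus = $2,636.90 − $1,927.26 = $709.64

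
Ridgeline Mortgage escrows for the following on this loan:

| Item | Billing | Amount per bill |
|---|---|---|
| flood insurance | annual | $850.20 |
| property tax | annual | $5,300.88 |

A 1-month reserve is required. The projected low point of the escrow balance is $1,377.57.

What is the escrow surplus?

Flood insurance = $850.20/yr
Property tax = $5,300.88/yr
Total annual escrow = $850.20 + $5,300.88 = $6,151.08
Monthly = $6,151.08 ÷ 12 = $512.59
Required cushion = 1 × $512.59 = $512.59
Surplus = $1,377.57 − $512.59 = $864.98

$864.98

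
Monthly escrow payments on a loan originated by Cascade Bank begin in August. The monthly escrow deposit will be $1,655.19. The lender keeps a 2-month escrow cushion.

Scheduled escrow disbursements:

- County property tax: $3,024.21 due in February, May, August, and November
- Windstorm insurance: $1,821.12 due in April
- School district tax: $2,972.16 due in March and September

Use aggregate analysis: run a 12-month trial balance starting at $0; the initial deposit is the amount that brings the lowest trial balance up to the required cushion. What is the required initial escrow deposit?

Cushion = 2 × $1,655.19 = $3,310.38
Trial balance (start $0, +$1,655.19 each month, − disbursements):
  Aug: +$1,655.19 − $3,024.21 → -$1,369.02
  Sep: +$1,655.19 − $2,972.16 → -$2,685.99
  Oct: +$1,655.19 → -$1,030.80
  Nov: +$1,655.19 − $3,024.21 → -$2,399.82
  Dec: +$1,655.19 → -$744.63
  Jan: +$1,655.19 → $910.56
  Feb: +$1,655.19 − $3,024.21 → -$458.46
  Mar: +$1,655.19 − $2,972.16 → -$1,775.43
  Apr: +$1,655.19 − $1,821.12 → -$1,941.36
  May: +$1,655.19 − $3,024.21 → -$3,310.38
  Jun: +$1,655.19 → -$1,655.19
  Jul: +$1,655.19 → $0.00
Lowest trial balance = -$3,310.38 (May)
Initial deposit = cushion − low point = $3,310.38 − (-$3,310.38) = $6,620.76

$6,620.76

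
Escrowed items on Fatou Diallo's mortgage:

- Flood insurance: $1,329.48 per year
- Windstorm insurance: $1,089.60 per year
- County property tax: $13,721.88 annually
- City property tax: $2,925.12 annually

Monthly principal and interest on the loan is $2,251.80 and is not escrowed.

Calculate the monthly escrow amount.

$1,588.84

Flood insurance: $1,329.48 per year
Windstorm insurance: $1,089.60 per year
County property tax: $13,721.88 per year
City property tax: $2,925.12 per year
Total annual escrow = $1,329.48 + $1,089.60 + $13,721.88 + $2,925.12 = $19,066.08
Per month = $19,066.08 ÷ 12 = $1,588.84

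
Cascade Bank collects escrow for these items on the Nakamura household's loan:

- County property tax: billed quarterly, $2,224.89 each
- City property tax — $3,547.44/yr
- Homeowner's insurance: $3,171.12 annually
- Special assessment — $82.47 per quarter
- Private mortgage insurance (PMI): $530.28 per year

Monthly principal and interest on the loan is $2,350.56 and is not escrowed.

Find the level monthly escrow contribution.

County property tax — $2,224.89 × 4 = $8,899.56
City property tax — $3,547.44
Homeowner's insurance — $3,171.12
Special assessment — $82.47 × 4 = $329.88
Private mortgage insurance (PMI) — $530.28
Total per year = $16,478.28
Per month = $16,478.28 / 12 = $1,373.19

$1,373.19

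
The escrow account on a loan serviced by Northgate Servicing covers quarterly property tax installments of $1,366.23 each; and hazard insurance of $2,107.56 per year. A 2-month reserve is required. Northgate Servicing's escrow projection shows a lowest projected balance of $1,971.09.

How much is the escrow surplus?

$709.01

Property tax — $1,366.23 × 4 = $5,464.92/yr
Hazard insurance — $2,107.56/yr
Annual escrow total = $5,464.92 + $2,107.56 = $7,572.48
Base monthly escrow = $7,572.48 / 12 = $631.04
Required cushion = 2 × $631.04 = $1,262.08
Excess over cushion: $1,971.09 − $1,262.08 = $709.01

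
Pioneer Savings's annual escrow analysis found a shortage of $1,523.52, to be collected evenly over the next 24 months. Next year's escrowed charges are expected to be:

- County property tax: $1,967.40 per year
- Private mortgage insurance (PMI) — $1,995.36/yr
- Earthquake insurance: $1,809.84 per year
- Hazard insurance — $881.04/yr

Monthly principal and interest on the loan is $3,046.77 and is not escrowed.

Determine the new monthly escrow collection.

County property tax = $1,967.40 per year
Private mortgage insurance (PMI) = $1,995.36 per year
Earthquake insurance = $1,809.84 per year
Hazard insurance = $881.04 per year
Annual escrow total = $1,967.40 + $1,995.36 + $1,809.84 + $881.04 = $6,653.64
Per month = $6,653.64 / 12 = $554.47
Shortage per month = $1,523.52 / 24 = $63.48
Adjusted monthly = $554.47 + $63.48 = $617.95

$617.95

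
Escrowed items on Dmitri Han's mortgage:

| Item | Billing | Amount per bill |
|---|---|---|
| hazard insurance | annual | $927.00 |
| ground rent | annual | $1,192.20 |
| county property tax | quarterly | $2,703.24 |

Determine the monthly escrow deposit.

Hazard insurance — $927.00 per year
Ground rent — $1,192.20 per year
County property tax — $2,703.24 × 4 = $10,812.96 per year
Combined annual = $927.00 + $1,192.20 + $10,812.96 = $12,932.16
Monthly = $12,932.16 ÷ 12 = $1,077.68

$1,077.68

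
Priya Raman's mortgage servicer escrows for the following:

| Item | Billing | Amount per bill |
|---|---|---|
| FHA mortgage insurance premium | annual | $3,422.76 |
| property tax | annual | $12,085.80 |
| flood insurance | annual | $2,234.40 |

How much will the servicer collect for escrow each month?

$1,478.58

FHA mortgage insurance premium: $3,422.76
Property tax: $12,085.80
Flood insurance: $2,234.40
Total per year = $3,422.76 + $12,085.80 + $2,234.40 = $17,742.96
Base monthly escrow = $17,742.96 / 12 = $1,478.58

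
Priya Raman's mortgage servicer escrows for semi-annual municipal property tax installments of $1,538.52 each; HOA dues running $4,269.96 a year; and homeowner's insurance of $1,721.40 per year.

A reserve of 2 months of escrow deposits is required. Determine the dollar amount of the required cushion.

Municipal property tax = $1,538.52 × 2 = $3,077.04
HOA dues = $4,269.96
Homeowner's insurance = $1,721.40
Combined annual = $3,077.04 + $4,269.96 + $1,721.40 = $9,068.40
Monthly = $9,068.40 ÷ 12 = $755.70
Cushion = 2 × $755.70 = $1,511.40

$1,511.40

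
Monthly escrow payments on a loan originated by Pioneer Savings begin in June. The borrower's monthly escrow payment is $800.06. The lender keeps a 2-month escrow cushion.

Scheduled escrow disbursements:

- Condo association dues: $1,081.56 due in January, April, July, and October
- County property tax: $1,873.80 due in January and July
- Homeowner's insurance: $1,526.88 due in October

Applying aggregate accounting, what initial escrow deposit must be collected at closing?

$3,718.80

Cushion = 2 × $800.06 = $1,600.12
Trial balance (start $0, +$800.06 each month, − disbursements):
  Jun: +$800.06 → $800.06
  Jul: +$800.06 − $2,955.36 → -$1,355.24
  Aug: +$800.06 → -$555.18
  Sep: +$800.06 → $244.88
  Oct: +$800.06 − $2,608.44 → -$1,563.50
  Nov: +$800.06 → -$763.44
  Dec: +$800.06 → $36.62
  Jan: +$800.06 − $2,955.36 → -$2,118.68
  Feb: +$800.06 → -$1,318.62
  Mar: +$800.06 → -$518.56
  Apr: +$800.06 − $1,081.56 → -$800.06
  May: +$800.06 → $0.00
Lowest trial balance = -$2,118.68 (Jan)
Initial deposit = cushion − low point = $1,600.12 − (-$2,118.68) = $3,718.80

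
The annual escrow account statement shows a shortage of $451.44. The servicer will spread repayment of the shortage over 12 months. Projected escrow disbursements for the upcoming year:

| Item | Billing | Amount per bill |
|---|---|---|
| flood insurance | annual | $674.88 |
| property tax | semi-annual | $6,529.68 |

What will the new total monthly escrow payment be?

Flood insurance: $674.88 annually
Property tax: $6,529.68 × 2 = $13,059.36 annually
Total per year = $674.88 + $13,059.36 = $13,734.24
Monthly escrow = $13,734.24 ÷ 12 = $1,144.52
Monthly shortage recovery: $451.44 ÷ 12 = $37.62
Adjusted monthly = $1,144.52 + $37.62 = $1,182.14

$1,182.14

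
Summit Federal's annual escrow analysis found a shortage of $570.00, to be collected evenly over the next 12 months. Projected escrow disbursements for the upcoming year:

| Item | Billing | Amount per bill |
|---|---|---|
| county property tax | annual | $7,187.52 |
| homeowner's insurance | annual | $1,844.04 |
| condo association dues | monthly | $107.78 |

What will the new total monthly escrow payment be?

County property tax = $7,187.52/yr
Homeowner's insurance = $1,844.04/yr
Condo association dues = $107.78 × 12 = $1,293.36/yr
Yearly total = $10,324.92
Per month = $10,324.92 ÷ 12 = $860.41
Shortage spread = $570.00 ÷ 12 = $47.50/mo
Adjusted monthly = $860.41 + $47.50 = $907.91

$907.91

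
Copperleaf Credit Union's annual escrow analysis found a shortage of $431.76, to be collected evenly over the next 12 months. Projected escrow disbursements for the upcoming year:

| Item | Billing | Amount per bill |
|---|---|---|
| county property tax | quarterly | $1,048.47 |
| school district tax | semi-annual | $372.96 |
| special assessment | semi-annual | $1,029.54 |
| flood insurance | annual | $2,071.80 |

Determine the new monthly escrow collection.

$791.87

County property tax = $1,048.47 × 4 = $4,193.88 per year
School district tax = $372.96 × 2 = $745.92 per year
Special assessment = $1,029.54 × 2 = $2,059.08 per year
Flood insurance = $2,071.80 per year
Annual escrow total = $4,193.88 + $745.92 + $2,059.08 + $2,071.80 = $9,070.68
Base monthly escrow = $9,070.68 ÷ 12 = $755.89
Shortage per month = $431.76 / 12 = $35.98
Adjusted monthly = $755.89 + $35.98 = $791.87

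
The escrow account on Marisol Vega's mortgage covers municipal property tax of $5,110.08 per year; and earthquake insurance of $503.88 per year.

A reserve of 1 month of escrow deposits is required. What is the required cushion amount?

$467.83

Municipal property tax — $5,110.08 annually
Earthquake insurance — $503.88 annually
Annual escrow total = $5,110.08 + $503.88 = $5,613.96
Per month = $5,613.96 ÷ 12 = $467.83
Cushion = 1 × $467.83 = $467.83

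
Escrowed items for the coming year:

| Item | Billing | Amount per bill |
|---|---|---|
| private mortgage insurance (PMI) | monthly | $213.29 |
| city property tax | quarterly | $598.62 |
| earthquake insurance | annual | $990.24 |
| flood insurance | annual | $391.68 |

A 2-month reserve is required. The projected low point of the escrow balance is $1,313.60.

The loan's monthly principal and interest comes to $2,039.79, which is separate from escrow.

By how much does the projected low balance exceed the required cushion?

$257.62

Private mortgage insurance (PMI) = $213.29 × 12 = $2,559.48 annually
City property tax = $598.62 × 4 = $2,394.48 annually
Earthquake insurance = $990.24 annually
Flood insurance = $391.68 annually
Annual escrow total = $2,559.48 + $2,394.48 + $990.24 + $391.68 = $6,335.88
Monthly escrow = $6,335.88 / 12 = $527.99
Cushion = 2 × $527.99 = $1,055.98
Excess over cushion: $1,313.60 − $1,055.98 = $257.62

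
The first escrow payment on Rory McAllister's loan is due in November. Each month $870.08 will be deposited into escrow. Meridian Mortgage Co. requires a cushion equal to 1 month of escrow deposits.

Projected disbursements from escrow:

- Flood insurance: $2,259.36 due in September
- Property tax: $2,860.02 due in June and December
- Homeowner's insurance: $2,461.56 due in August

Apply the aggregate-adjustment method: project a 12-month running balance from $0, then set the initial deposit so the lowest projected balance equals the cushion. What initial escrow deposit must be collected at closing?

$1,989.94

Cushion = 1 × $870.08 = $870.08
Trial balance (start $0, +$870.08 each month, − disbursements):
  Nov: +$870.08 → $870.08
  Dec: +$870.08 − $2,860.02 → -$1,119.86
  Jan: +$870.08 → -$249.78
  Feb: +$870.08 → $620.30
  Mar: +$870.08 → $1,490.38
  Apr: +$870.08 → $2,360.46
  May: +$870.08 → $3,230.54
  Jun: +$870.08 − $2,860.02 → $1,240.60
  Jul: +$870.08 → $2,110.68
  Aug: +$870.08 − $2,461.56 → $519.20
  Sep: +$870.08 − $2,259.36 → -$870.08
  Oct: +$870.08 → $0.00
Lowest trial balance = -$1,119.86 (Dec)
Initial deposit = cushion − low point = $870.08 − (-$1,119.86) = $1,989.94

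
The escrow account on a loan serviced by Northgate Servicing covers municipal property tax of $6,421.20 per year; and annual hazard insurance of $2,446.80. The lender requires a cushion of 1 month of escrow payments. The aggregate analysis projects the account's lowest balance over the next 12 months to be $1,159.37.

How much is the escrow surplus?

Municipal property tax — $6,421.20 per year
Hazard insurance — $2,446.80 per year
Annual escrow total = $6,421.20 + $2,446.80 = $8,868.00
Monthly escrow = $8,868.00 / 12 = $739.00
Cushion = 1 × $739.00 = $739.00
Surplus = $1,159.37 − $739.00 = $420.37

$420.37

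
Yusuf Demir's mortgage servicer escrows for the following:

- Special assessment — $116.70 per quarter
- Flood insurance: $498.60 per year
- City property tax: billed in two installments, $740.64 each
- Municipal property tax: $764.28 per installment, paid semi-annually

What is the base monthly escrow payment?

Special assessment = $116.70 × 4 = $466.80 per year
Flood insurance = $498.60 per year
City property tax = $740.64 × 2 = $1,481.28 per year
Municipal property tax = $764.28 × 2 = $1,528.56 per year
Combined annual = $3,975.24
Base monthly escrow = $3,975.24 ÷ 12 = $331.27

$331.27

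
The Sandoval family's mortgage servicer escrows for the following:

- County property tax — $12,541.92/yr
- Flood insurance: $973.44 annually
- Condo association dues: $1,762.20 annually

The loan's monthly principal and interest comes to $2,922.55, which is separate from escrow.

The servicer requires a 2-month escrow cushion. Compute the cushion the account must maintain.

County property tax: $12,541.92/yr
Flood insurance: $973.44/yr
Condo association dues: $1,762.20/yr
Total annual escrow = $12,541.92 + $973.44 + $1,762.20 = $15,277.56
Monthly escrow = $15,277.56 ÷ 12 = $1,273.13
Reserve = 2 × $1,273.13 = $2,546.26

$2,546.26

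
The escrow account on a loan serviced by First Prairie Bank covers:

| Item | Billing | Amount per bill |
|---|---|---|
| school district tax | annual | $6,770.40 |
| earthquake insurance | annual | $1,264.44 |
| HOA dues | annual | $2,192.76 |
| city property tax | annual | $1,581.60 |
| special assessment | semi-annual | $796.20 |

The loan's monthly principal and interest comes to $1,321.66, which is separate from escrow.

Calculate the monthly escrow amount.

$1,116.80

School district tax: $6,770.40 per year
Earthquake insurance: $1,264.44 per year
HOA dues: $2,192.76 per year
City property tax: $1,581.60 per year
Special assessment: $796.20 × 2 = $1,592.40 per year
Total annual escrow = $6,770.40 + $1,264.44 + $2,192.76 + $1,581.60 + $1,592.40 = $13,401.60
Monthly = $13,401.60 / 12 = $1,116.80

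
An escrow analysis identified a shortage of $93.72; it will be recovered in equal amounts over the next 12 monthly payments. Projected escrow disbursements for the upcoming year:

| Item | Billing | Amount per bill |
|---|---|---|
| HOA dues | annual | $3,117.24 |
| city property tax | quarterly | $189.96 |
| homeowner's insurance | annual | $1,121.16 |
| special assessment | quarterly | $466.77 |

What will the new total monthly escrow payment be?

$579.92

HOA dues: $3,117.24/yr
City property tax: $189.96 × 4 = $759.84/yr
Homeowner's insurance: $1,121.16/yr
Special assessment: $466.77 × 4 = $1,867.08/yr
Yearly total = $3,117.24 + $759.84 + $1,121.16 + $1,867.08 = $6,865.32
Monthly escrow = $6,865.32 / 12 = $572.11
Shortage spread = $93.72 ÷ 12 = $7.81/mo
Adjusted monthly = $572.11 + $7.81 = $579.92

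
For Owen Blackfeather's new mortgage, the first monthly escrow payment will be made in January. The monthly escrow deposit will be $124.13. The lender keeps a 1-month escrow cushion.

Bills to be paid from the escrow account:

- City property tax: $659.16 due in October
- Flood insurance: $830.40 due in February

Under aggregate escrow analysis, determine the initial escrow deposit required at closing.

Cushion = 1 × $124.13 = $124.13
Trial balance (start $0, +$124.13 each month, − disbursements):
  Jan: +$124.13 → $124.13
  Feb: +$124.13 − $830.40 → -$582.14
  Mar: +$124.13 → -$458.01
  Apr: +$124.13 → -$333.88
  May: +$124.13 → -$209.75
  Jun: +$124.13 → -$85.62
  Jul: +$124.13 → $38.51
  Aug: +$124.13 → $162.64
  Sep: +$124.13 → $286.77
  Oct: +$124.13 − $659.16 → -$248.26
  Nov: +$124.13 → -$124.13
  Dec: +$124.13 → $0.00
Lowest trial balance = -$582.14 (Feb)
Initial deposit = cushion − low point = $124.13 − (-$582.14) = $706.27

$706.27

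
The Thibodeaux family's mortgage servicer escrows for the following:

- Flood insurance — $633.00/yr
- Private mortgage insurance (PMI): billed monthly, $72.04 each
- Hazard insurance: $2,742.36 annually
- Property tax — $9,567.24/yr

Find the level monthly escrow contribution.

Flood insurance: $633.00/yr
Private mortgage insurance (PMI): $72.04 × 12 = $864.48/yr
Hazard insurance: $2,742.36/yr
Property tax: $9,567.24/yr
Yearly total = $13,807.08
Per month = $13,807.08 ÷ 12 = $1,150.59

$1,150.59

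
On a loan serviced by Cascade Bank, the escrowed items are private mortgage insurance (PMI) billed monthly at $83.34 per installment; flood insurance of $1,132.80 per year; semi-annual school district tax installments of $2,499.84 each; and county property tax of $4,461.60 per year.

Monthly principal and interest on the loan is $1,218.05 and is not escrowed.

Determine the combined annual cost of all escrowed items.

$11,594.16

Private mortgage insurance (PMI) = $83.34 × 12 = $1,000.08
Flood insurance = $1,132.80
School district tax = $2,499.84 × 2 = $4,999.68
County property tax = $4,461.60
Yearly total = $1,000.08 + $1,132.80 + $4,999.68 + $4,461.60 = $11,594.16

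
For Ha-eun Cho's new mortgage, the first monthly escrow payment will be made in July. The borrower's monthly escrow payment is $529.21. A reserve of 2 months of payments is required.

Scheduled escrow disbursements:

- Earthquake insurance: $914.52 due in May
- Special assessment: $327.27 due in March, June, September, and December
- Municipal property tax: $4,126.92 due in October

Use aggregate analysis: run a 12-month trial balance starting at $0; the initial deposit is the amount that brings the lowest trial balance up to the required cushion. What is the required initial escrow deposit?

$3,395.77

Cushion = 2 × $529.21 = $1,058.42
Trial balance (start $0, +$529.21 each month, − disbursements):
  Jul: +$529.21 → $529.21
  Aug: +$529.21 → $1,058.42
  Sep: +$529.21 − $327.27 → $1,260.36
  Oct: +$529.21 − $4,126.92 → -$2,337.35
  Nov: +$529.21 → -$1,808.14
  Dec: +$529.21 − $327.27 → -$1,606.20
  Jan: +$529.21 → -$1,076.99
  Feb: +$529.21 → -$547.78
  Mar: +$529.21 − $327.27 → -$345.84
  Apr: +$529.21 → $183.37
  May: +$529.21 − $914.52 → -$201.94
  Jun: +$529.21 − $327.27 → $0.00
Lowest trial balance = -$2,337.35 (Oct)
Initial deposit = cushion − low point = $1,058.42 − (-$2,337.35) = $3,395.77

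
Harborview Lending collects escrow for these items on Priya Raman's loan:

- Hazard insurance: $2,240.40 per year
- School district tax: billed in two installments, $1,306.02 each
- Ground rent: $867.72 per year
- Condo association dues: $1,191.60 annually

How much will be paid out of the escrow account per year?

Hazard insurance: $2,240.40/yr
School district tax: $1,306.02 × 2 = $2,612.04/yr
Ground rent: $867.72/yr
Condo association dues: $1,191.60/yr
Total per year = $6,911.76

$6,911.76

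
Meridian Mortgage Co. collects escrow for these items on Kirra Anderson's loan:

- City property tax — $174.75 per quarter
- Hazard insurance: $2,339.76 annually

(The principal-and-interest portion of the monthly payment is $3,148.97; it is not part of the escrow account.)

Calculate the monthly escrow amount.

$253.23

City property tax — $174.75 × 4 = $699.00/yr
Hazard insurance — $2,339.76/yr
Total per year = $3,038.76
Monthly = $3,038.76 / 12 = $253.23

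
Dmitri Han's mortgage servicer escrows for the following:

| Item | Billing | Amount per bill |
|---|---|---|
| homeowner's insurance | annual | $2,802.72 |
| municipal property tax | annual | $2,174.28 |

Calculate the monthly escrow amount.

Homeowner's insurance: $2,802.72 per year
Municipal property tax: $2,174.28 per year
Total annual escrow = $2,802.72 + $2,174.28 = $4,977.00
Monthly = $4,977.00 ÷ 12 = $414.75

$414.75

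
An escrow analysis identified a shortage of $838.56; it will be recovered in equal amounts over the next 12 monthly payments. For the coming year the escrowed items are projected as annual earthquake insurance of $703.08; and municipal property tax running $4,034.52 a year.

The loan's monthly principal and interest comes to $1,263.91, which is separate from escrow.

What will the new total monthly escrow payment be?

Earthquake insurance: $703.08 per year
Municipal property tax: $4,034.52 per year
Total annual escrow = $703.08 + $4,034.52 = $4,737.60
Monthly escrow = $4,737.60 ÷ 12 = $394.80
Monthly shortage recovery: $838.56 / 12 = $69.88
New monthly escrow = $394.80 + $69.88 = $464.68

$464.68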